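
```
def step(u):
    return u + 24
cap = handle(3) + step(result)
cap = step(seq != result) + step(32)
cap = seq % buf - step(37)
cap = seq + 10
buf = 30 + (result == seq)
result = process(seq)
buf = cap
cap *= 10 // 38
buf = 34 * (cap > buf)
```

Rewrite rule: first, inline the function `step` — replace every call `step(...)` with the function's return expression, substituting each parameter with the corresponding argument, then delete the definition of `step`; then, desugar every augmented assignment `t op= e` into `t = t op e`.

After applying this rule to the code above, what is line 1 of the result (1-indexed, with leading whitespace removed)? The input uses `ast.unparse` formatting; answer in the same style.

Transformed code:
cap = handle(3) + (result + 24)
cap = (seq != result) + 24 + (32 + 24)
cap = seq % buf - (37 + 24)
cap = seq + 10
buf = 30 + (result == seq)
result = process(seq)
buf = cap
cap = cap * (10 // 38)
buf = 34 * (cap > buf)

cap = handle(3) + (result + 24)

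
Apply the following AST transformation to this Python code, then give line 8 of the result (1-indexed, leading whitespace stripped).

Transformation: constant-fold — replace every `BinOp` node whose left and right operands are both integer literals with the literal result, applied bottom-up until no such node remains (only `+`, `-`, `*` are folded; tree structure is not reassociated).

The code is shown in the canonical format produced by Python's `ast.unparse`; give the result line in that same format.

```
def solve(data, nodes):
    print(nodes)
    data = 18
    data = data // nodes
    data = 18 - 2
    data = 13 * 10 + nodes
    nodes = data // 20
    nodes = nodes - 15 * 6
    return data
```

Transformed code:
def solve(data, nodes):
    print(nodes)
    data = 18
    data = data // nodes
    data = 16
    data = 130 + nodes
    nodes = data // 20
    nodes = nodes - 90
    return data

nodes = nodes - 90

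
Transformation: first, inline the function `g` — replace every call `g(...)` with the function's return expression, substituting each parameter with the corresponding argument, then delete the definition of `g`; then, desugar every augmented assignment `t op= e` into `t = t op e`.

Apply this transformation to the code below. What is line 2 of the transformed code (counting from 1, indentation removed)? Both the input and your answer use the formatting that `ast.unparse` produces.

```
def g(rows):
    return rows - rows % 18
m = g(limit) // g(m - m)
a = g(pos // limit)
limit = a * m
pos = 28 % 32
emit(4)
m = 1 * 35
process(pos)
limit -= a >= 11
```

Transformed code:
m = (limit - limit % 18) // (m - m - (m - m) % 18)
a = pos // limit - pos // limit % 18
limit = a * m
pos = 28 % 32
emit(4)
m = 1 * 35
process(pos)
limit = limit - (a >= 11)

a = pos // limit - pos // limit % 18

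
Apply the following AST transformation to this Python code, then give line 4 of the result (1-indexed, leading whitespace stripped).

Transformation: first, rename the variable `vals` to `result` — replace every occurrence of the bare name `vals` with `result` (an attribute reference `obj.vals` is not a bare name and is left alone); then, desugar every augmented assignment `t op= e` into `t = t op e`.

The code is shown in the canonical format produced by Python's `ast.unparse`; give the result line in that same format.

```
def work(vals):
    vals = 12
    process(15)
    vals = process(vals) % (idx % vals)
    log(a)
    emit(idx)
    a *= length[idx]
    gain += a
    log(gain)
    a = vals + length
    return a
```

Transformed code:
def work(result):
    result = 12
    process(15)
    result = process(result) % (idx % result)
    log(a)
    emit(idx)
    a = a * length[idx]
    gain = gain + a
    log(gain)
    a = result + length
    return a

result = process(result) % (idx % result)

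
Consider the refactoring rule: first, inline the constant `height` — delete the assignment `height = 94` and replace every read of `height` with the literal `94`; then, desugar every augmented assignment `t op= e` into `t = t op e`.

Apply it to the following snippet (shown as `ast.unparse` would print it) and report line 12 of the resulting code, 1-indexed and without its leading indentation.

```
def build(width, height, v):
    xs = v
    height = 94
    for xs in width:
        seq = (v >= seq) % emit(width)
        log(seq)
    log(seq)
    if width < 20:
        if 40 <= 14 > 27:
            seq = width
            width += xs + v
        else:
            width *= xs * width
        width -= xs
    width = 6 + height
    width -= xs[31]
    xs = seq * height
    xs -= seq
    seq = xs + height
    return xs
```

width = width * (xs * width)

Transformed code:
def build(width, height, v):
    xs = v
    for xs in width:
        seq = (v >= seq) % emit(width)
        log(seq)
    log(seq)
    if width < 20:
        if 40 <= 14 > 27:
            seq = width
            width = width + (xs + v)
        else:
            width = width * (xs * width)
        width = width - xs
    width = 6 + 94
    width = width - xs[31]
    xs = seq * 94
    xs = xs - seq
    seq = xs + 94
    return xs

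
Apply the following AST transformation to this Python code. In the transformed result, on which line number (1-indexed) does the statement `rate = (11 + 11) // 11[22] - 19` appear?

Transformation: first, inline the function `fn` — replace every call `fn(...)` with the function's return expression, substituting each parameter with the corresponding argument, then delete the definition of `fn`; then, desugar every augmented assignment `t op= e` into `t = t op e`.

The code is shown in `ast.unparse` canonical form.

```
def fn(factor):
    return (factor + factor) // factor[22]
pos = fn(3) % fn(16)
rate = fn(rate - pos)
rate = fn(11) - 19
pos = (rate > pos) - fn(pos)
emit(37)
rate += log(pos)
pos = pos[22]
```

Transformed code:
pos = (3 + 3) // 3[22] % ((16 + 16) // 16[22])
rate = (rate - pos + (rate - pos)) // (rate - pos)[22]
rate = (11 + 11) // 11[22] - 19
pos = (rate > pos) - (pos + pos) // pos[22]
emit(37)
rate = rate + log(pos)
pos = pos[22]

3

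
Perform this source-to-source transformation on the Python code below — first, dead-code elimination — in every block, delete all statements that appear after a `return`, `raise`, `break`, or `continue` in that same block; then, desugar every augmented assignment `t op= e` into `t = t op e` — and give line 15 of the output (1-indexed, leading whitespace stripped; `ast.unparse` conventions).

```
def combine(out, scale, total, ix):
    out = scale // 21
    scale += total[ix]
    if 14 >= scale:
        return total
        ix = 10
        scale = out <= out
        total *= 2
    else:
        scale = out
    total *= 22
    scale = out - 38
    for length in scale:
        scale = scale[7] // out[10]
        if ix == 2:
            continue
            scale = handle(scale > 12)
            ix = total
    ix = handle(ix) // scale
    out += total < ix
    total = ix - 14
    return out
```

out = out + (total < ix)

Transformed code:
def combine(out, scale, total, ix):
    out = scale // 21
    scale = scale + total[ix]
    if 14 >= scale:
        return total
    else:
        scale = out
    total = total * 22
    scale = out - 38
    for length in scale:
        scale = scale[7] // out[10]
        if ix == 2:
            continue
    ix = handle(ix) // scale
    out = out + (total < ix)
    total = ix - 14
    return out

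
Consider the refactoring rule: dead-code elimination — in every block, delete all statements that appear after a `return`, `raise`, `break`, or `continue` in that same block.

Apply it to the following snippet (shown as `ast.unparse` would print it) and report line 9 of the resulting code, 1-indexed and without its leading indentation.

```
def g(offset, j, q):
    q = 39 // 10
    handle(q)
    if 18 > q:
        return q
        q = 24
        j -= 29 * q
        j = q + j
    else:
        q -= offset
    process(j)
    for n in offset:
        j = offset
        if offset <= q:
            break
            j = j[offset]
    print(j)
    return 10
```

for n in offset:

Transformed code:
def g(offset, j, q):
    q = 39 // 10
    handle(q)
    if 18 > q:
        return q
    else:
        q -= offset
    process(j)
    for n in offset:
        j = offset
        if offset <= q:
            break
    print(j)
    return 10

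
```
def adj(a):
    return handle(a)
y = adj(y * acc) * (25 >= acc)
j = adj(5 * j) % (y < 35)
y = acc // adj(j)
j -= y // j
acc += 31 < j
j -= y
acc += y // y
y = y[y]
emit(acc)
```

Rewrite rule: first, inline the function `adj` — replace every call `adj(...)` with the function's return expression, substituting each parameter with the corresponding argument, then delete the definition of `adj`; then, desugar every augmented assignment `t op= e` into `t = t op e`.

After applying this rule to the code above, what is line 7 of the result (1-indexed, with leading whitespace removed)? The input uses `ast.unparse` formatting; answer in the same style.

Transformed code:
y = handle(y * acc) * (25 >= acc)
j = handle(5 * j) % (y < 35)
y = acc // handle(j)
j = j - y // j
acc = acc + (31 < j)
j = j - y
acc = acc + y // y
y = y[y]
emit(acc)

acc = acc + y // y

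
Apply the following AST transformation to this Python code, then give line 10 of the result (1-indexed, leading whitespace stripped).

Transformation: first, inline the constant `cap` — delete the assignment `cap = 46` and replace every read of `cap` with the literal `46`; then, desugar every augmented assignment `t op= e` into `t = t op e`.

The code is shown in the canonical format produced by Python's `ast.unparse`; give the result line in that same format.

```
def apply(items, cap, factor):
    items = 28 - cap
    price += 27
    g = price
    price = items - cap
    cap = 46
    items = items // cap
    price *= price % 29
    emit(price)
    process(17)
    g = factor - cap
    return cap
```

Transformed code:
def apply(items, cap, factor):
    items = 28 - 46
    price = price + 27
    g = price
    price = items - 46
    items = items // 46
    price = price * (price % 29)
    emit(price)
    process(17)
    g = factor - 46
    return 46

g = factor - 46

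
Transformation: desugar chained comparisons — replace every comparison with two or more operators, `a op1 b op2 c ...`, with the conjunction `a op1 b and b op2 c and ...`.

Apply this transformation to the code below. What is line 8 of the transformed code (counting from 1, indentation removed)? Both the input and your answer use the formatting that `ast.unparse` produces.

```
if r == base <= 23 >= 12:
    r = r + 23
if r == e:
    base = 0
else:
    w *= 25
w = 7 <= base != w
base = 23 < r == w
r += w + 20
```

Transformed code:
if r == base and base <= 23 and (23 >= 12):
    r = r + 23
if r == e:
    base = 0
else:
    w *= 25
w = 7 <= base and base != w
base = 23 < r and r == w
r += w + 20

base = 23 < r and r == w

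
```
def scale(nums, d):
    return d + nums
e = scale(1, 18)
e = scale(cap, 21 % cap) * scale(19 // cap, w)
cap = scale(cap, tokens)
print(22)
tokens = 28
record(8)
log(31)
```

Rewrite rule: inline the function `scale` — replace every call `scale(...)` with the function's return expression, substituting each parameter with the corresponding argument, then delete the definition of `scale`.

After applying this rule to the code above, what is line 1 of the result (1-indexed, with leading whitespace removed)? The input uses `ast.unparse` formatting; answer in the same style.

Transformed code:
e = 18 + 1
e = (21 % cap + cap) * (w + 19 // cap)
cap = tokens + cap
print(22)
tokens = 28
record(8)
log(31)

e = 18 + 1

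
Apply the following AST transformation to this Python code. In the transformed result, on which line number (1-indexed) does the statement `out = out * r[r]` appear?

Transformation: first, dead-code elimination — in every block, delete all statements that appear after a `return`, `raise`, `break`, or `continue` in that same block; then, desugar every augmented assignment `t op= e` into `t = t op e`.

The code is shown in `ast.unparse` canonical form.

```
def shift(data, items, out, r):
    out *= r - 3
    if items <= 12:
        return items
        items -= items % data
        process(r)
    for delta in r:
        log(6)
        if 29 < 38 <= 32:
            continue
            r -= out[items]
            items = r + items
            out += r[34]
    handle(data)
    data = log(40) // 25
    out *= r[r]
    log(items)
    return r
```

11

Transformed code:
def shift(data, items, out, r):
    out = out * (r - 3)
    if items <= 12:
        return items
    for delta in r:
        log(6)
        if 29 < 38 <= 32:
            continue
    handle(data)
    data = log(40) // 25
    out = out * r[r]
    log(items)
    return r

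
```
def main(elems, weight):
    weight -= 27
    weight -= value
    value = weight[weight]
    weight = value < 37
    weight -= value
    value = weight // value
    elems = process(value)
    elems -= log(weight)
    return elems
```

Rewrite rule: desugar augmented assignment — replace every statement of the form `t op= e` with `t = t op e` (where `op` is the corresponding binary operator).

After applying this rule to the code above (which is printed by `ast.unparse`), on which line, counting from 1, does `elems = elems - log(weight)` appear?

9

Transformed code:
def main(elems, weight):
    weight = weight - 27
    weight = weight - value
    value = weight[weight]
    weight = value < 37
    weight = weight - value
    value = weight // value
    elems = process(value)
    elems = elems - log(weight)
    return elems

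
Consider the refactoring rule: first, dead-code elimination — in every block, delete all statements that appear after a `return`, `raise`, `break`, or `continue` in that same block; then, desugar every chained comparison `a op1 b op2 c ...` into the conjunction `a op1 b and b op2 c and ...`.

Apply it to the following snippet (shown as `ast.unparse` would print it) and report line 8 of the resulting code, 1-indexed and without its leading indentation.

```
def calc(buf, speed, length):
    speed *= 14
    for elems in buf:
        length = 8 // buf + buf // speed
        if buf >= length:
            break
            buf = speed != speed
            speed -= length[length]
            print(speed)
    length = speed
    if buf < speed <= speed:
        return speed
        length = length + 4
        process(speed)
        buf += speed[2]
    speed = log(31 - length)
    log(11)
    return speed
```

if buf < speed and speed <= speed:

Transformed code:
def calc(buf, speed, length):
    speed *= 14
    for elems in buf:
        length = 8 // buf + buf // speed
        if buf >= length:
            break
    length = speed
    if buf < speed and speed <= speed:
        return speed
    speed = log(31 - length)
    log(11)
    return speed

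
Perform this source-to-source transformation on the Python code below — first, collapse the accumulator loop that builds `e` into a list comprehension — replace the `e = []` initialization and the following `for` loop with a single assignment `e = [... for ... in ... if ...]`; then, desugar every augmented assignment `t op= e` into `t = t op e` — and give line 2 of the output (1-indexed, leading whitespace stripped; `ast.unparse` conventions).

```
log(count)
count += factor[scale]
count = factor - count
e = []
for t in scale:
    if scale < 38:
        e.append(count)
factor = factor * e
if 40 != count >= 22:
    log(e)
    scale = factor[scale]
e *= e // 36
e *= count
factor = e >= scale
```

Transformed code:
log(count)
count = count + factor[scale]
count = factor - count
e = [count for t in scale if scale < 38]
factor = factor * e
if 40 != count >= 22:
    log(e)
    scale = factor[scale]
e = e * (e // 36)
e = e * count
factor = e >= scale

count = count + factor[scale]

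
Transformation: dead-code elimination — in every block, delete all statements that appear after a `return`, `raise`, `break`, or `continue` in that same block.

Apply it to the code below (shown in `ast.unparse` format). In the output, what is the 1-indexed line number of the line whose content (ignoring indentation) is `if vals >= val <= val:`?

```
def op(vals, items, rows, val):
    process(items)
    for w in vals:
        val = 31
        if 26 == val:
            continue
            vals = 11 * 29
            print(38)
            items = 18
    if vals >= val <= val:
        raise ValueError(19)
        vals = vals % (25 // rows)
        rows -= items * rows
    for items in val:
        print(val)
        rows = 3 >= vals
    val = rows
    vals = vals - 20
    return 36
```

Transformed code:
def op(vals, items, rows, val):
    process(items)
    for w in vals:
        val = 31
        if 26 == val:
            continue
    if vals >= val <= val:
        raise ValueError(19)
    for items in val:
        print(val)
        rows = 3 >= vals
    val = rows
    vals = vals - 20
    return 36

7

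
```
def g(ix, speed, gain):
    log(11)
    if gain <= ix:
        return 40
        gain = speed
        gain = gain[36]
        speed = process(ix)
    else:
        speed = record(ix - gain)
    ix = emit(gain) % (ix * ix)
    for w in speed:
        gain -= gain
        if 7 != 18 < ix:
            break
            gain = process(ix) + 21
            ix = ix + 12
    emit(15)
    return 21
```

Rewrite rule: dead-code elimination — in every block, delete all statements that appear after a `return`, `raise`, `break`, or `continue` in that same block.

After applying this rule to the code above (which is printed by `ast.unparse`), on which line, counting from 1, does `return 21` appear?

13

Transformed code:
def g(ix, speed, gain):
    log(11)
    if gain <= ix:
        return 40
    else:
        speed = record(ix - gain)
    ix = emit(gain) % (ix * ix)
    for w in speed:
        gain -= gain
        if 7 != 18 < ix:
            break
    emit(15)
    return 21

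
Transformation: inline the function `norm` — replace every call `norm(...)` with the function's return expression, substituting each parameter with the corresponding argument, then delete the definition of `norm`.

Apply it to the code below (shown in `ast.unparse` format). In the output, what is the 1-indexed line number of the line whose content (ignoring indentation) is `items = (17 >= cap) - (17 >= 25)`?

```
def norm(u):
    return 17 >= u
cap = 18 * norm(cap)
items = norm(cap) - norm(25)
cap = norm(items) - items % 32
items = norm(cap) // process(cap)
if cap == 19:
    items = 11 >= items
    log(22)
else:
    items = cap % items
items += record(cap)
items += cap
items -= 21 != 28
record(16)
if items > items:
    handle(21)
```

2

Transformed code:
cap = 18 * (17 >= cap)
items = (17 >= cap) - (17 >= 25)
cap = (17 >= items) - items % 32
items = (17 >= cap) // process(cap)
if cap == 19:
    items = 11 >= items
    log(22)
else:
    items = cap % items
items += record(cap)
items += cap
items -= 21 != 28
record(16)
if items > items:
    handle(21)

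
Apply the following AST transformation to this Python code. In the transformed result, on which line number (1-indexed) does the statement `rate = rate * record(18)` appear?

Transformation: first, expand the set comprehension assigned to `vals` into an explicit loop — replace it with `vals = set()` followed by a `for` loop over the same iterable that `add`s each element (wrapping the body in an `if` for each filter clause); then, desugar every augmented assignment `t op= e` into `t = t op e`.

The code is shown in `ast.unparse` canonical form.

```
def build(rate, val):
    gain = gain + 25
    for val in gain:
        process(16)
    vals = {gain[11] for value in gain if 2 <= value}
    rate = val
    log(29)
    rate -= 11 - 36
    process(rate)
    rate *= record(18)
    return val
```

Transformed code:
def build(rate, val):
    gain = gain + 25
    for val in gain:
        process(16)
    vals = set()
    for value in gain:
        if 2 <= value:
            vals.add(gain[11])
    rate = val
    log(29)
    rate = rate - (11 - 36)
    process(rate)
    rate = rate * record(18)
    return val

13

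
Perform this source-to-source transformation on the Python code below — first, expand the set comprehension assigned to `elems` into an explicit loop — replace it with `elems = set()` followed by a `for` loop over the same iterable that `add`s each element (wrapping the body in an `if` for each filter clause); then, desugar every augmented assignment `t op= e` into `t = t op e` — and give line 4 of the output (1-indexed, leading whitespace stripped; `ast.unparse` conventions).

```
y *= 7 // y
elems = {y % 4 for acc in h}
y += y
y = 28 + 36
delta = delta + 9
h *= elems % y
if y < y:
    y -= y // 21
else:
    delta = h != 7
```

elems.add(y % 4)

Transformed code:
y = y * (7 // y)
elems = set()
for acc in h:
    elems.add(y % 4)
y = y + y
y = 28 + 36
delta = delta + 9
h = h * (elems % y)
if y < y:
    y = y - y // 21
else:
    delta = h != 7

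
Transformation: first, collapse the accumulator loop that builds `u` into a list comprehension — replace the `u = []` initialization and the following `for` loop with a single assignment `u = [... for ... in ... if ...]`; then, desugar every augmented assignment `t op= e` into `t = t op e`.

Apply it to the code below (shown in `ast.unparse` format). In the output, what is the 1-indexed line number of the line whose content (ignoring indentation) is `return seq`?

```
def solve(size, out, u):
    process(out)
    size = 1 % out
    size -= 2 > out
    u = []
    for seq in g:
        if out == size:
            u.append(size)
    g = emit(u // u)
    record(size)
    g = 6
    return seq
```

Transformed code:
def solve(size, out, u):
    process(out)
    size = 1 % out
    size = size - (2 > out)
    u = [size for seq in g if out == size]
    g = emit(u // u)
    record(size)
    g = 6
    return seq

9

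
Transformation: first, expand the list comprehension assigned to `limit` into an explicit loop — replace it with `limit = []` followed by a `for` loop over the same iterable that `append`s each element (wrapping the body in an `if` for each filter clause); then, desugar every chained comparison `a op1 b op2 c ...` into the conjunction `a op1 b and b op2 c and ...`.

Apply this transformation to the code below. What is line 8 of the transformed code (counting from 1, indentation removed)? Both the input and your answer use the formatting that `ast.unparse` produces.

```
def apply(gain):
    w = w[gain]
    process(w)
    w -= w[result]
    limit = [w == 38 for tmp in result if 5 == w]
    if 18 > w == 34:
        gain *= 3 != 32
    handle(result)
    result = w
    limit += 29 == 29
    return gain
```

Transformed code:
def apply(gain):
    w = w[gain]
    process(w)
    w -= w[result]
    limit = []
    for tmp in result:
        if 5 == w:
            limit.append(w == 38)
    if 18 > w and w == 34:
        gain *= 3 != 32
    handle(result)
    result = w
    limit += 29 == 29
    return gain

limit.append(w == 38)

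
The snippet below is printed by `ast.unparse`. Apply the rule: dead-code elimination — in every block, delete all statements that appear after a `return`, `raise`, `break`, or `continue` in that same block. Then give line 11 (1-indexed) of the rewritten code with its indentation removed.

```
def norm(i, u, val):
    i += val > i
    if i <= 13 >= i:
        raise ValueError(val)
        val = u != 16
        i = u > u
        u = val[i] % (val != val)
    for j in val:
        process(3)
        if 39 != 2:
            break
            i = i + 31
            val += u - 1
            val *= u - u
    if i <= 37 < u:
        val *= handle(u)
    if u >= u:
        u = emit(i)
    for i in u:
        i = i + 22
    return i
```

Transformed code:
def norm(i, u, val):
    i += val > i
    if i <= 13 >= i:
        raise ValueError(val)
    for j in val:
        process(3)
        if 39 != 2:
            break
    if i <= 37 < u:
        val *= handle(u)
    if u >= u:
        u = emit(i)
    for i in u:
        i = i + 22
    return i

if u >= u:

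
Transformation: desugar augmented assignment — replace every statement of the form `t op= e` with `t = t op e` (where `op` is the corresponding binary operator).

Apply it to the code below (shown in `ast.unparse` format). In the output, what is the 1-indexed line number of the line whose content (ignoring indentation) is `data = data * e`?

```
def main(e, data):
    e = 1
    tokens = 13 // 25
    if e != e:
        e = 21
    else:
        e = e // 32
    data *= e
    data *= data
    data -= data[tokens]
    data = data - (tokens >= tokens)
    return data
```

Transformed code:
def main(e, data):
    e = 1
    tokens = 13 // 25
    if e != e:
        e = 21
    else:
        e = e // 32
    data = data * e
    data = data * data
    data = data - data[tokens]
    data = data - (tokens >= tokens)
    return data

8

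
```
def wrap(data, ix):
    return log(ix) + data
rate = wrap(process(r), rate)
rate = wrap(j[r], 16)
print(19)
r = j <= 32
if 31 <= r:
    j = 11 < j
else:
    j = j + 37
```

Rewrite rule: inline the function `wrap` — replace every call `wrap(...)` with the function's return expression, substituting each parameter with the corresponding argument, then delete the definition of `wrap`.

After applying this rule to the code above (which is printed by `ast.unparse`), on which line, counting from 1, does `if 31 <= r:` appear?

5

Transformed code:
rate = log(rate) + process(r)
rate = log(16) + j[r]
print(19)
r = j <= 32
if 31 <= r:
    j = 11 < j
else:
    j = j + 37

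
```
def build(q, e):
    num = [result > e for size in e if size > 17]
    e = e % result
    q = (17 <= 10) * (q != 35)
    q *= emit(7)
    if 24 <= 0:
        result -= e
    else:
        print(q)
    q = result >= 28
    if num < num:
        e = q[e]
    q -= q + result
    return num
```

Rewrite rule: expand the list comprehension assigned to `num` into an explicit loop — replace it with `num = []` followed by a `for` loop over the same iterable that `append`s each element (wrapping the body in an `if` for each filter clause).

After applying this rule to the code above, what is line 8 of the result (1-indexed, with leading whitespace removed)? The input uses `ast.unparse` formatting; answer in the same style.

q *= emit(7)

Transformed code:
def build(q, e):
    num = []
    for size in e:
        if size > 17:
            num.append(result > e)
    e = e % result
    q = (17 <= 10) * (q != 35)
    q *= emit(7)
    if 24 <= 0:
        result -= e
    else:
        print(q)
    q = result >= 28
    if num < num:
        e = q[e]
    q -= q + result
    return num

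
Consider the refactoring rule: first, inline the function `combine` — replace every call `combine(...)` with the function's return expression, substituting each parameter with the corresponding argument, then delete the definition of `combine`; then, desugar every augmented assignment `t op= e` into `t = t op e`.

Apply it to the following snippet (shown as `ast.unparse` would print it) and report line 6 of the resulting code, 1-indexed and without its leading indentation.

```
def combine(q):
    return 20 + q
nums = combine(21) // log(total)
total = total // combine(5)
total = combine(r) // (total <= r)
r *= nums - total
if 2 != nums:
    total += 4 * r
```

Transformed code:
nums = (20 + 21) // log(total)
total = total // (20 + 5)
total = (20 + r) // (total <= r)
r = r * (nums - total)
if 2 != nums:
    total = total + 4 * r

total = total + 4 * r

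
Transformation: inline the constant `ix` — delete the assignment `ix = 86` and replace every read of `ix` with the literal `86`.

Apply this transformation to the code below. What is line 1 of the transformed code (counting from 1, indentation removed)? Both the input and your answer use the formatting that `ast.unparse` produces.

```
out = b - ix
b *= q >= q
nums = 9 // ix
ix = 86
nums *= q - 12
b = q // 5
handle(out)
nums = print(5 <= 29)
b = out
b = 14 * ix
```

out = b - 86

Transformed code:
out = b - 86
b *= q >= q
nums = 9 // 86
nums *= q - 12
b = q // 5
handle(out)
nums = print(5 <= 29)
b = out
b = 14 * 86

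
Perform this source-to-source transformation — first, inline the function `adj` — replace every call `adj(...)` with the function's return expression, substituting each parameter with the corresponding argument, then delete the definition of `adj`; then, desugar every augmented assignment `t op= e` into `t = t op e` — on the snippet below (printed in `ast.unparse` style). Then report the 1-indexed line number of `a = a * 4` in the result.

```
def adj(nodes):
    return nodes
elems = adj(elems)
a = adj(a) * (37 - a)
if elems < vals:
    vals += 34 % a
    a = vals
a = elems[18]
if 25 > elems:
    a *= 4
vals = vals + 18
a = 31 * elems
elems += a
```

Transformed code:
elems = elems
a = a * (37 - a)
if elems < vals:
    vals = vals + 34 % a
    a = vals
a = elems[18]
if 25 > elems:
    a = a * 4
vals = vals + 18
a = 31 * elems
elems = elems + a

8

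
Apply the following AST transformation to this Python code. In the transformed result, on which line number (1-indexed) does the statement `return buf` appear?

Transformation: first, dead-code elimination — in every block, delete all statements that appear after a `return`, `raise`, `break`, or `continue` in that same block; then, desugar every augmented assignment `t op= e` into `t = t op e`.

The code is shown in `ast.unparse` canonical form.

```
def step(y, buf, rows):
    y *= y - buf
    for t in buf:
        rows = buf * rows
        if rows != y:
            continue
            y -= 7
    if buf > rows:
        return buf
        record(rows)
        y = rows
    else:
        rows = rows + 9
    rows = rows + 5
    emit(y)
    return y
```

Transformed code:
def step(y, buf, rows):
    y = y * (y - buf)
    for t in buf:
        rows = buf * rows
        if rows != y:
            continue
    if buf > rows:
        return buf
    else:
        rows = rows + 9
    rows = rows + 5
    emit(y)
    return y

8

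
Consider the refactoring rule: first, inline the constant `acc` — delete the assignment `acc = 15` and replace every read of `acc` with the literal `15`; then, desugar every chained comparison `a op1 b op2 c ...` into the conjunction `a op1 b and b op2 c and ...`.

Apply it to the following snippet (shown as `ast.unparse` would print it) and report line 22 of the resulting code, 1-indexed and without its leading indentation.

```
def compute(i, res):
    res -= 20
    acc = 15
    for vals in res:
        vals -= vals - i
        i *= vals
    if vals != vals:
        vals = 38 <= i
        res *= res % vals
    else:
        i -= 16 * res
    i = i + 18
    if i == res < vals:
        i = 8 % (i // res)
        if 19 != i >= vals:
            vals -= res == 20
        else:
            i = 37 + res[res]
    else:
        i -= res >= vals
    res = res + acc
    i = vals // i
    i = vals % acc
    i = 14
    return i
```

Transformed code:
def compute(i, res):
    res -= 20
    for vals in res:
        vals -= vals - i
        i *= vals
    if vals != vals:
        vals = 38 <= i
        res *= res % vals
    else:
        i -= 16 * res
    i = i + 18
    if i == res and res < vals:
        i = 8 % (i // res)
        if 19 != i and i >= vals:
            vals -= res == 20
        else:
            i = 37 + res[res]
    else:
        i -= res >= vals
    res = res + 15
    i = vals // i
    i = vals % 15
    i = 14
    return i

i = vals % 15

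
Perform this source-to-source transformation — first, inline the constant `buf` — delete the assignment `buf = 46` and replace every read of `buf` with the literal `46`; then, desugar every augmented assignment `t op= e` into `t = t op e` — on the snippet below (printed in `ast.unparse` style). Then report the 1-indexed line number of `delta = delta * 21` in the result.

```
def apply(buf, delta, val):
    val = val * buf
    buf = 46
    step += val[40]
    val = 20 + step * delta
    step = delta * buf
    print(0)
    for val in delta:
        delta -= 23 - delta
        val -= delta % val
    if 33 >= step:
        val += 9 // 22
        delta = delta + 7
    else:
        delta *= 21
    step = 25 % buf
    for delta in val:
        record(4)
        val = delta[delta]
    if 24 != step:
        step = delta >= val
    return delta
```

14

Transformed code:
def apply(buf, delta, val):
    val = val * 46
    step = step + val[40]
    val = 20 + step * delta
    step = delta * 46
    print(0)
    for val in delta:
        delta = delta - (23 - delta)
        val = val - delta % val
    if 33 >= step:
        val = val + 9 // 22
        delta = delta + 7
    else:
        delta = delta * 21
    step = 25 % 46
    for delta in val:
        record(4)
        val = delta[delta]
    if 24 != step:
        step = delta >= val
    return delta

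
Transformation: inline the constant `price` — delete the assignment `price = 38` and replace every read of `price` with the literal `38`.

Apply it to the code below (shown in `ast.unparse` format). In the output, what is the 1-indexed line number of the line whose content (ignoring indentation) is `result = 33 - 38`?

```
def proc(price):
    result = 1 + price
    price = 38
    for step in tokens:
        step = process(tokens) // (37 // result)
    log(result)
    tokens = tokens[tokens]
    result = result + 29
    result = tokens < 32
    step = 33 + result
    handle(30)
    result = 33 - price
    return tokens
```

Transformed code:
def proc(price):
    result = 1 + 38
    for step in tokens:
        step = process(tokens) // (37 // result)
    log(result)
    tokens = tokens[tokens]
    result = result + 29
    result = tokens < 32
    step = 33 + result
    handle(30)
    result = 33 - 38
    return tokens

11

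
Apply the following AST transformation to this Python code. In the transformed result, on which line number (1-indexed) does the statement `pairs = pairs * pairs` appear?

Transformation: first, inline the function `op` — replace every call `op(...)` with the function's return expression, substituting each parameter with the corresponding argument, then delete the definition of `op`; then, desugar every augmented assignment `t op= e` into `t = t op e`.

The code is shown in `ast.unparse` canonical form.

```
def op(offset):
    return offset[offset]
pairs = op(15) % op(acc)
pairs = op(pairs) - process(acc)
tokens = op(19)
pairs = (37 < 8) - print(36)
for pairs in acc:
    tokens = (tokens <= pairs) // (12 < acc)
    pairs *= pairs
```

7

Transformed code:
pairs = 15[15] % acc[acc]
pairs = pairs[pairs] - process(acc)
tokens = 19[19]
pairs = (37 < 8) - print(36)
for pairs in acc:
    tokens = (tokens <= pairs) // (12 < acc)
    pairs = pairs * pairs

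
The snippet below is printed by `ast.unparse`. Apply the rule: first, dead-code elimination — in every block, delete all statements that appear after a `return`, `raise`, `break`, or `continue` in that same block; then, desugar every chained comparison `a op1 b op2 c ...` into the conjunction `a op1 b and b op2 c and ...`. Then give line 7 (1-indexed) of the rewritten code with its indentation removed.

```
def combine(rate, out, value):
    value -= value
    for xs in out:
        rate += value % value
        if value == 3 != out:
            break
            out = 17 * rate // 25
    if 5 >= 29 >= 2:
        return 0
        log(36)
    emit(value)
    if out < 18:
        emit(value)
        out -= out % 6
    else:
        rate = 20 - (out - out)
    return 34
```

if 5 >= 29 and 29 >= 2:

Transformed code:
def combine(rate, out, value):
    value -= value
    for xs in out:
        rate += value % value
        if value == 3 and 3 != out:
            break
    if 5 >= 29 and 29 >= 2:
        return 0
    emit(value)
    if out < 18:
        emit(value)
        out -= out % 6
    else:
        rate = 20 - (out - out)
    return 34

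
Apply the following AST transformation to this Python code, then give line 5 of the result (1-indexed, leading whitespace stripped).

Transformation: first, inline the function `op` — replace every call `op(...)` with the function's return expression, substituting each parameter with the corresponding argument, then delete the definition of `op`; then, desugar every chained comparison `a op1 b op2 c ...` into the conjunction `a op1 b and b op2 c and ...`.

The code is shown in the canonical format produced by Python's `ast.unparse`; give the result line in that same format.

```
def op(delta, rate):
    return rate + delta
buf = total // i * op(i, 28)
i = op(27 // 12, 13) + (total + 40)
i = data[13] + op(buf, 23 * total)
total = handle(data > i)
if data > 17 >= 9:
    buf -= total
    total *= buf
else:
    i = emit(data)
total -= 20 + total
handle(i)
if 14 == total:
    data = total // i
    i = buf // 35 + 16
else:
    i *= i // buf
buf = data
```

Transformed code:
buf = total // i * (28 + i)
i = 13 + 27 // 12 + (total + 40)
i = data[13] + (23 * total + buf)
total = handle(data > i)
if data > 17 and 17 >= 9:
    buf -= total
    total *= buf
else:
    i = emit(data)
total -= 20 + total
handle(i)
if 14 == total:
    data = total // i
    i = buf // 35 + 16
else:
    i *= i // buf
buf = data

if data > 17 and 17 >= 9:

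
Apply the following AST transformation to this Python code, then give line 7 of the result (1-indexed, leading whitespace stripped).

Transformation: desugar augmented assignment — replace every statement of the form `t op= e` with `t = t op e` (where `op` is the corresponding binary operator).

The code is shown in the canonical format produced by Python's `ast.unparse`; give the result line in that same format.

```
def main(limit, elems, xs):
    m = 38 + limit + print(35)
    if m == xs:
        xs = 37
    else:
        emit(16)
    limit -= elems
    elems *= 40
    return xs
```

Transformed code:
def main(limit, elems, xs):
    m = 38 + limit + print(35)
    if m == xs:
        xs = 37
    else:
        emit(16)
    limit = limit - elems
    elems = elems * 40
    return xs

limit = limit - elems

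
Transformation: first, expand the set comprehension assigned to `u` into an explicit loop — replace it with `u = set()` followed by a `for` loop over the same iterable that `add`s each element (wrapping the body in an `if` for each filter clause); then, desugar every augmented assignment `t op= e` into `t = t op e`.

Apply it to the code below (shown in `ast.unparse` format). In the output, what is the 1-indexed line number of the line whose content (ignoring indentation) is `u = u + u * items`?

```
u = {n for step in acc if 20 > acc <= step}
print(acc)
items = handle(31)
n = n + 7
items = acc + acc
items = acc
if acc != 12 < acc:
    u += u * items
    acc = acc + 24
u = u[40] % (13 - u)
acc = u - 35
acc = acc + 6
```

Transformed code:
u = set()
for step in acc:
    if 20 > acc <= step:
        u.add(n)
print(acc)
items = handle(31)
n = n + 7
items = acc + acc
items = acc
if acc != 12 < acc:
    u = u + u * items
    acc = acc + 24
u = u[40] % (13 - u)
acc = u - 35
acc = acc + 6

11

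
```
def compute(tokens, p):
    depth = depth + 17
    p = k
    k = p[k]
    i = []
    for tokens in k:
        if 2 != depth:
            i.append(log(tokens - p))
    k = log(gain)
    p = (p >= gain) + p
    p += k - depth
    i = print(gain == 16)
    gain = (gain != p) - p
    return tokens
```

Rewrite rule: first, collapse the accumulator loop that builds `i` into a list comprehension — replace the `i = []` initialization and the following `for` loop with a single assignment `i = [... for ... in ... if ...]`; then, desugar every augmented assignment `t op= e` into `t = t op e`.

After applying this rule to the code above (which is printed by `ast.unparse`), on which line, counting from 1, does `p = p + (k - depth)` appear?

8

Transformed code:
def compute(tokens, p):
    depth = depth + 17
    p = k
    k = p[k]
    i = [log(tokens - p) for tokens in k if 2 != depth]
    k = log(gain)
    p = (p >= gain) + p
    p = p + (k - depth)
    i = print(gain == 16)
    gain = (gain != p) - p
    return tokens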